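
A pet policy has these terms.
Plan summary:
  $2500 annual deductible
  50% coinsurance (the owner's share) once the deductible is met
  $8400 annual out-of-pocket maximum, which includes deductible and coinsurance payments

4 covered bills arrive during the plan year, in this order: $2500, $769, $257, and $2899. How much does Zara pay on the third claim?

$128.50

Bill 1, $2500: fully absorbed by the deductible. Owner owes $2500 (running OOP $2500).
Bill 2, $769: deductible already satisfied, so owner's share is 50% × $769 = $384.50. Owner owes $384.50 (running OOP $2884.50).
Bill 3, $257: deductible met; 50% of $257 = $128.50. Owner owes $128.50 (running OOP $3013).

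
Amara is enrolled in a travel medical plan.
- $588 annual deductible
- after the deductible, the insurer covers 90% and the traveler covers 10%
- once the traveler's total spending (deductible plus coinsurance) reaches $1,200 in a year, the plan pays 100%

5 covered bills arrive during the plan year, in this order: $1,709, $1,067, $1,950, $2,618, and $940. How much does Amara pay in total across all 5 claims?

Bill 1, $1,709: $588 finishes the deductible; $1,121 goes to coinsurance; coinsurance $1,121 × 10% = $112.10. Traveler owes $700.10 (running OOP $700.10).
Bill 2, $1,067: 10% coinsurance on $1,067 = $106.70. Traveler owes $106.70 (running OOP $806.80).
Bill 3, $1,950: 10% coinsurance on $1,950 = $195. Cost to traveler: $195. OOP to date $1,001.80.
Bill 4, $2,618: 10% coinsurance on $2,618 = $261.80. That would push OOP to $1,263.60, over the $1,200 cap, so traveler pays $1,200 − $1,001.80 = $198.20.
Bill 5, $940: deductible met; 10% of $940 = $94. OOP would hit $1,294 > $1,200, so the cap limits the traveler to $1,200 − $1,200 = $0.
Summing the traveler's payments: $700.10 + $106.70 + $195 + $198.20 + $0 = $1,200.

$1,200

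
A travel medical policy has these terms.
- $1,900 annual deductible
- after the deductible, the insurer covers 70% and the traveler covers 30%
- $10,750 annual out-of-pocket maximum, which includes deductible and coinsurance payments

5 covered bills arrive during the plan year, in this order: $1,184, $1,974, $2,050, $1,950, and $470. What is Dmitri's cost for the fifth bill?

$141

Bill 1, $1,184: all of it applies to the deductible. Traveler owes $1,184 (running OOP $1,184).
Bill 2, $1,974: $716 finishes the deductible; $1,258 goes to coinsurance; 30% of $1,258 = $377.40. Traveler pays $1,093.40; OOP now $2,277.40.
Bill 3, $2,050: deductible met; 30% of $2,050 = $615. Traveler owes $615 (running OOP $2,892.40).
Bill 4, $1,950: deductible met; 30% of $1,950 = $585. Traveler pays $585; OOP now $3,477.40.
Bill 5, $470: deductible met; 30% of $470 = $141. Cost to traveler: $141. OOP to date $3,618.40.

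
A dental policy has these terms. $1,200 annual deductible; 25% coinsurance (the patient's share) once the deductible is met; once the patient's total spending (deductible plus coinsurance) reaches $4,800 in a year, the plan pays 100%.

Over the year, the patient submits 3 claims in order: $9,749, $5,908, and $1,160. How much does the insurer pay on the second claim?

$4,445.25

Claim 1 — $9,749: $1,200 finishes the deductible; $8,549 goes to coinsurance; patient's 25% is $2,137.25. Patient pays $3,337.25; OOP now $3,337.25. Insurer: $9,749 − $3,337.25 = $6,411.75.
Claim 2 — $5,908: 25% coinsurance on $5,908 = $1,477. That would push OOP to $4,814.25, over the $4,800 cap, so patient pays $4,800 − $3,337.25 = $1,462.75. Insurer: $5,908 − $1,462.75 = $4,445.25.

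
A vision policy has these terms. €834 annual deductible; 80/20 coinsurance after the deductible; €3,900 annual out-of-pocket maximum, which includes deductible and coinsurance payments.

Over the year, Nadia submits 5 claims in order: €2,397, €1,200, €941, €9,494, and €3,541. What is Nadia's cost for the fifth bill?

Bill 1, €2,397: deductible takes €834, €1,563 remains; member's 20% is €312.60. Cost to member: €1,146.60. OOP to date €1,146.60.
Bill 2, €1,200: deductible already satisfied, so member's share is 20% × €1,200 = €240. Cost to member: €240. OOP to date €1,386.60.
Bill 3, €941: deductible met; 20% of €941 = €188.20. Member owes €188.20 (running OOP €1,574.80).
Bill 4, €9,494: deductible met; 20% of €9,494 = €1,898.80. Member pays €1,898.80; OOP now €3,473.60.
Bill 5, €3,541: deductible met; 20% of €3,541 = €708.20. That would push OOP to €4,181.80, over the €3,900 cap, so member pays €3,900 − €3,473.60 = €426.40.

€426.40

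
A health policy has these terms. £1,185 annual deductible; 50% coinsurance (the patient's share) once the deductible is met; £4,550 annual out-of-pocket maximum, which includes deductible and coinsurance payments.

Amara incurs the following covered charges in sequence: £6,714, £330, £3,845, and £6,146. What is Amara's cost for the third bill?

£435.50

#1 (£6,714): £1,185 finishes the deductible; £5,529 goes to coinsurance; patient's 50% is £2,764.50. Cost to patient: £3,949.50. OOP to date £3,949.50.
#2 (£330): deductible already satisfied, so patient's share is 50% × £330 = £165. Patient pays £165; OOP now £4,114.50.
#3 (£3,845): deductible already satisfied, so patient's share is 50% × £3,845 = £1,922.50. OOP would hit £6,037 > £4,550, so the cap limits the patient to £4,550 − £4,114.50 = £435.50.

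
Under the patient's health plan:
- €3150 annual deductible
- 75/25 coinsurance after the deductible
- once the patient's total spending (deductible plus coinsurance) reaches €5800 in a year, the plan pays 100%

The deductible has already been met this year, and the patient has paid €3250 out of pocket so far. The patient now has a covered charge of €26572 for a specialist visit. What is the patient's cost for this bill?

€2550

The deductible is already satisfied, so the full bill goes to coinsurance.
Patient's 25% share of €26572 is €6643.
Year-to-date out-of-pocket would reach €3250 + €6643 = €9893, above the €5800 maximum, so the patient pays only €5800 − €3250 = €2550.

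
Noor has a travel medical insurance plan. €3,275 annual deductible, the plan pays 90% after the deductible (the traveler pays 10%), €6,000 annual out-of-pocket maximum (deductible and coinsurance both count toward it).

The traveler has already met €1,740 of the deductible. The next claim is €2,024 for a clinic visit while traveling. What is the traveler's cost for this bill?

€1,583.90

€1,740 of the €3,275 deductible is already met, leaving €1,535.
After the €1,535 deductible portion, €2,024 − €1,535 = €489 is subject to coinsurance.
Coinsurance: €489 × 10% = €48.90.
Traveler responsibility before any cap: €1,535 + €48.90 = €1,583.90.
Cumulative spending €1,740 + €1,583.90 = €3,323.90 stays under the €6,000 maximum.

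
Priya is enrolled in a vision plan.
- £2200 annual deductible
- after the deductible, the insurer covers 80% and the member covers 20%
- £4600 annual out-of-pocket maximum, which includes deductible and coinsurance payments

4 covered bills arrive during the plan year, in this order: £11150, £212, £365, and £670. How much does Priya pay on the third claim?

Claim 1 (£11150): £2200 finishes the deductible; £8950 goes to coinsurance; member's 20% is £1790. Member owes £3990 (running OOP £3990).
Claim 2 (£212): deductible met; 20% of £212 = £42.40. Member owes £42.40 (running OOP £4032.40).
Claim 3 (£365): deductible already satisfied, so member's share is 20% × £365 = £73. Cost to member: £73. OOP to date £4105.40.

£73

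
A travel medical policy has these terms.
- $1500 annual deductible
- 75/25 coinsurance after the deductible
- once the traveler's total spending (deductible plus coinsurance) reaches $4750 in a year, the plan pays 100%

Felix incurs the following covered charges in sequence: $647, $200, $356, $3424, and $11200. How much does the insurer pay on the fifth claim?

Bill 1, $647: all of it applies to the deductible. Cost to traveler: $647. OOP to date $647. Plan pays $647 − $647 = $0.
Bill 2, $200: entire amount goes to the deductible. Cost to traveler: $200. OOP to date $847. Insurer: $200 − $200 = $0.
Bill 3, $356: entire amount goes to the deductible. Traveler owes $356 (running OOP $1203). Insurer: $356 − $356 = $0.
Bill 4, $3424: $297 finishes the deductible; $3127 goes to coinsurance; coinsurance $3127 × 25% = $781.75. Traveler pays $1078.75; OOP now $2281.75. Insurer: $3424 − $1078.75 = $2345.25.
Bill 5, $11200: deductible already satisfied, so traveler's share is 25% × $11200 = $2800. Adding that to $2281.75 gives $5081.75, past the $4750 cap; traveler pays only $4750 − $2281.75 = $2468.25. Plan pays $11200 − $2468.25 = $8731.75.

$8731.75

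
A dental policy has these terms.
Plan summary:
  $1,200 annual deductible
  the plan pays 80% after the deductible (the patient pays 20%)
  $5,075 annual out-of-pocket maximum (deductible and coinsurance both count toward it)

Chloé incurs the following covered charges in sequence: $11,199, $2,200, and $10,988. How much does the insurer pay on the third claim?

Claim 1 — $11,199: deductible takes $1,200, $9,999 remains; 20% of $9,999 = $1,999.80. Patient pays $3,199.80; OOP now $3,199.80. Plan pays $11,199 − $3,199.80 = $7,999.20.
Claim 2 — $2,200: 20% coinsurance on $2,200 = $440. Patient pays $440; OOP now $3,639.80. Plan pays $2,200 − $440 = $1,760.
Claim 3 — $10,988: deductible already satisfied, so patient's share is 20% × $10,988 = $2,197.60. Adding that to $3,639.80 gives $5,837.40, past the $5,075 cap; patient pays only $5,075 − $3,639.80 = $1,435.20. Insurer: $10,988 − $1,435.20 = $9,552.80.

$9,552.80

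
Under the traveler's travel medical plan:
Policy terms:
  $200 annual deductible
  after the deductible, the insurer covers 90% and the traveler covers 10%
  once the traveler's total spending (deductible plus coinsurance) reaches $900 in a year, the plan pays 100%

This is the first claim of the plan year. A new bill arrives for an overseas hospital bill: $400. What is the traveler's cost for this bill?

The full $200 deductible is still open; $200 of this bill applies to it.
After the $200 deductible portion, $400 − $200 = $200 is subject to coinsurance.
Coinsurance: $200 × 10% = $20.
So the traveler owes $200 + $20 = $220 before any cap.
Cumulative spending $0 + $220 = $220 stays under the $900 maximum.

$220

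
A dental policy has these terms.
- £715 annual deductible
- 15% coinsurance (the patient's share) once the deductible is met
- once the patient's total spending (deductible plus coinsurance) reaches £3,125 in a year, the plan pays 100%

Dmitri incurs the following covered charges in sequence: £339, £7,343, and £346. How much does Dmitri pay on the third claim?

Claim 1 — £339: fully absorbed by the deductible. Patient pays £339; OOP now £339.
Claim 2 — £7,343: £376 finishes the deductible; £6,967 goes to coinsurance; 15% of £6,967 = £1,045.05. Patient owes £1,421.05 (running OOP £1,760.05).
Claim 3 — £346: 15% coinsurance on £346 = £51.90. Patient owes £51.90 (running OOP £1,811.95).

£51.90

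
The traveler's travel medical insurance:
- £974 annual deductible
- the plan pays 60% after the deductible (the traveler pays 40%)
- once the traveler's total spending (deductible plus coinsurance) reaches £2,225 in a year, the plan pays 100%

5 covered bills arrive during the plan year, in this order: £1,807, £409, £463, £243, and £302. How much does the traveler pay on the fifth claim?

Claim 1 (£1,807): £974 finishes the deductible; £833 goes to coinsurance; traveler's 40% is £333.20. Traveler pays £1,307.20; OOP now £1,307.20.
Claim 2 (£409): deductible already satisfied, so traveler's share is 40% × £409 = £163.60. Cost to traveler: £163.60. OOP to date £1,470.80.
Claim 3 (£463): deductible already satisfied, so traveler's share is 40% × £463 = £185.20. Traveler owes £185.20 (running OOP £1,656).
Claim 4 (£243): 40% coinsurance on £243 = £97.20. Traveler pays £97.20; OOP now £1,753.20.
Claim 5 (£302): 40% coinsurance on £302 = £120.80. Traveler owes £120.80 (running OOP £1,874).

£120.80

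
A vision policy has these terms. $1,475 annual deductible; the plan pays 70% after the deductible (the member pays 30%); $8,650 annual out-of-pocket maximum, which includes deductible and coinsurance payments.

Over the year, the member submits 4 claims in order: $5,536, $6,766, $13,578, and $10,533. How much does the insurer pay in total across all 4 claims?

$27,763

Claim 1 — $5,536: $1,475 finishes the deductible; $4,061 goes to coinsurance; 30% of $4,061 = $1,218.30. Member owes $2,693.30 (running OOP $2,693.30). Plan pays $5,536 − $2,693.30 = $2,842.70.
Claim 2 — $6,766: deductible already satisfied, so member's share is 30% × $6,766 = $2,029.80. Cost to member: $2,029.80. OOP to date $4,723.10. Plan pays $6,766 − $2,029.80 = $4,736.20.
Claim 3 — $13,578: deductible met; 30% of $13,578 = $4,073.40. That would push OOP to $8,796.50, over the $8,650 cap, so member pays $8,650 − $4,723.10 = $3,926.90. Plan pays $13,578 − $3,926.90 = $9,651.10.
Claim 4 — $10,533: 30% coinsurance on $10,533 = $3,159.90. That would push OOP to $11,809.90, over the $8,650 cap, so member pays $8,650 − $8,650 = $0. Insurer: $10,533 − $0 = $10,533.
Insurer total = bills − member's total = $36,413 − $8,650 = $27,763.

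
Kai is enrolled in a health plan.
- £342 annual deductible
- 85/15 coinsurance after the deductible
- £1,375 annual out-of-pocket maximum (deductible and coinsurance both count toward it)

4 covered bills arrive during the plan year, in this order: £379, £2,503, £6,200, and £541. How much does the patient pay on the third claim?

£652

Bill 1, £379: £342 to deductible, leaving £37; coinsurance £37 × 15% = £5.55. Patient owes £347.55 (running OOP £347.55).
Bill 2, £2,503: deductible met; 15% of £2,503 = £375.45. Patient pays £375.45; OOP now £723.
Bill 3, £6,200: deductible met; 15% of £6,200 = £930. Adding that to £723 gives £1,653, past the £1,375 cap; patient pays only £1,375 − £723 = £652.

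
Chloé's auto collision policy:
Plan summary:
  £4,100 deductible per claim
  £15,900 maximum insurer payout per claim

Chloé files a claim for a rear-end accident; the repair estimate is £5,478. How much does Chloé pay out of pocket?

Subtract the deductible: £5,478 − £4,100 = £1,378.
£1,378 ≤ £15,900, so the limit doesn't bind; insurer pays £1,378.
Out of pocket: £5,478 − £1,378 = £4,100.

£4,100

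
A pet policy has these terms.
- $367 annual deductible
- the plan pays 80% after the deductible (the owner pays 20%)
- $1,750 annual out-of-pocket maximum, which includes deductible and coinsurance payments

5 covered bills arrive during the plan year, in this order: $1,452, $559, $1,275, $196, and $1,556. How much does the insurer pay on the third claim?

Bill 1, $1,452: deductible takes $367, $1,085 remains; owner's 20% is $217. Owner owes $584 (running OOP $584). Insurer: $1,452 − $584 = $868.
Bill 2, $559: 20% coinsurance on $559 = $111.80. Cost to owner: $111.80. OOP to date $695.80. Plan pays $559 − $111.80 = $447.20.
Bill 3, $1,275: 20% coinsurance on $1,275 = $255. Cost to owner: $255. OOP to date $950.80. Plan pays $1,275 − $255 = $1,020.

$1,020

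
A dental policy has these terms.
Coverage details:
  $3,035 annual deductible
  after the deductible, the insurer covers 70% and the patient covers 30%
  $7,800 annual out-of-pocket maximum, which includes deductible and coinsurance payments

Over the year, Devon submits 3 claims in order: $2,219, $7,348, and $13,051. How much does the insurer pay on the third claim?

$10,245.60

Claim 1 — $2,219: entire amount goes to the deductible. Patient owes $2,219 (running OOP $2,219). Insurer: $2,219 − $2,219 = $0.
Claim 2 — $7,348: $816 to deductible, leaving $6,532; 30% of $6,532 = $1,959.60. Cost to patient: $2,775.60. OOP to date $4,994.60. Insurer: $7,348 − $2,775.60 = $4,572.40.
Claim 3 — $13,051: deductible met; 30% of $13,051 = $3,915.30. OOP would hit $8,909.90 > $7,800, so the cap limits the patient to $7,800 − $4,994.60 = $2,805.40. Insurer: $13,051 − $2,805.40 = $10,245.60.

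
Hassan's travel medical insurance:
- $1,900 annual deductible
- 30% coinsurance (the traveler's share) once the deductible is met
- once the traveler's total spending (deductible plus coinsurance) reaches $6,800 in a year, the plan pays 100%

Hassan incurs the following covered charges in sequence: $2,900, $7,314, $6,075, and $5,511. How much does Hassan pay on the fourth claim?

$583.30

Claim 1 ($2,900): $1,900 to deductible, leaving $1,000; 30% of $1,000 = $300. Traveler owes $2,200 (running OOP $2,200).
Claim 2 ($7,314): 30% coinsurance on $7,314 = $2,194.20. Traveler owes $2,194.20 (running OOP $4,394.20).
Claim 3 ($6,075): deductible already satisfied, so traveler's share is 30% × $6,075 = $1,822.50. Cost to traveler: $1,822.50. OOP to date $6,216.70.
Claim 4 ($5,511): 30% coinsurance on $5,511 = $1,653.30. That would push OOP to $7,870, over the $6,800 cap, so traveler pays $6,800 − $6,216.70 = $583.30.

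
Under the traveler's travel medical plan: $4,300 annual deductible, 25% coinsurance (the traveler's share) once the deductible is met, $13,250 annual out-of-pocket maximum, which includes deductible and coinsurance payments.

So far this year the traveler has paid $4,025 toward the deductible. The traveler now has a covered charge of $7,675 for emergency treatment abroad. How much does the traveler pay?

Remaining deductible: $4,300 − $4,025 = $275.
The remaining $7,400 (= $7,675 − $275) moves to coinsurance.
Coinsurance: $7,400 × 25% = $1,850.
Traveler responsibility before any cap: $275 + $1,850 = $2,125.
Cumulative spending $4,025 + $2,125 = $6,150 stays under the $13,250 maximum.

$2,125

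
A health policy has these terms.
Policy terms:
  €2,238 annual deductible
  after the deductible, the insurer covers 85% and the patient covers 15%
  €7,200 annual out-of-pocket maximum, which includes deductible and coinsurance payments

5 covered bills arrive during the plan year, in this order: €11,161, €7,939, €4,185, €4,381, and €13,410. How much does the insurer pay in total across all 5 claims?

€33,876

Bill 1, €11,161: €2,238 to deductible, leaving €8,923; 15% of €8,923 = €1,338.45. Patient owes €3,576.45 (running OOP €3,576.45). Plan pays €11,161 − €3,576.45 = €7,584.55.
Bill 2, €7,939: 15% coinsurance on €7,939 = €1,190.85. Cost to patient: €1,190.85. OOP to date €4,767.30. Plan pays €7,939 − €1,190.85 = €6,748.15.
Bill 3, €4,185: deductible already satisfied, so patient's share is 15% × €4,185 = €627.75. Patient owes €627.75 (running OOP €5,395.05). Plan pays €4,185 − €627.75 = €3,557.25.
Bill 4, €4,381: deductible met; 15% of €4,381 = €657.15. Patient pays €657.15; OOP now €6,052.20. Plan pays €4,381 − €657.15 = €3,723.85.
Bill 5, €13,410: deductible met; 15% of €13,410 = €2,011.50. That would push OOP to €8,063.70, over the €7,200 cap, so patient pays €7,200 − €6,052.20 = €1,147.80. Plan pays €13,410 − €1,147.80 = €12,262.20.
Insurer total: €7,584.55 + €6,748.15 + €3,557.25 + €3,723.85 + €12,262.20 = €33,876.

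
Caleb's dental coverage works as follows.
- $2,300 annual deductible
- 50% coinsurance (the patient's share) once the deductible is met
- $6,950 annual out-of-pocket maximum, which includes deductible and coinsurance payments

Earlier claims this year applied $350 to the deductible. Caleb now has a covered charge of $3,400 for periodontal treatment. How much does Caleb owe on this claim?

$350 of the $2,300 deductible is already met, leaving $1,950.
That leaves $3,400 − $1,950 = $1,450 for coinsurance.
Patient's 50% share of $1,450 is $725.
Patient responsibility before any cap: $1,950 + $725 = $2,675.
Cumulative spending $350 + $2,675 = $3,025 stays under the $6,950 maximum.

$2,675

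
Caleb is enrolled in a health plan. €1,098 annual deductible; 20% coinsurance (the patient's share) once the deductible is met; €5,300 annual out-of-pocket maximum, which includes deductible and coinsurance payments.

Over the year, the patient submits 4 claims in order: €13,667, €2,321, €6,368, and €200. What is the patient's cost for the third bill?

€1,224

#1 (€13,667): €1,098 to deductible, leaving €12,569; 20% of €12,569 = €2,513.80. Cost to patient: €3,611.80. OOP to date €3,611.80.
#2 (€2,321): deductible met; 20% of €2,321 = €464.20. Cost to patient: €464.20. OOP to date €4,076.
#3 (€6,368): deductible already satisfied, so patient's share is 20% × €6,368 = €1,273.60. Adding that to €4,076 gives €5,349.60, past the €5,300 cap; patient pays only €5,300 − €4,076 = €1,224.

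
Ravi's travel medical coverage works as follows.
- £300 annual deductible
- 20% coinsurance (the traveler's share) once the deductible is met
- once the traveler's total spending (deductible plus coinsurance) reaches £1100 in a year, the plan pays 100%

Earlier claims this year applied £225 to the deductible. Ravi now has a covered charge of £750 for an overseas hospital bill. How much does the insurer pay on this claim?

£540

Deductible still to meet: £300 − £225 = £75.
The remaining £675 (= £750 − £75) moves to coinsurance.
Traveler's 20% share of £675 is £135.
Traveler responsibility before any cap: £75 + £135 = £210.
Total out-of-pocket so far would be £225 + £210 = £435, below the £1100 cap — no reduction.
Insurer pays the balance: £750 − £210 = £540.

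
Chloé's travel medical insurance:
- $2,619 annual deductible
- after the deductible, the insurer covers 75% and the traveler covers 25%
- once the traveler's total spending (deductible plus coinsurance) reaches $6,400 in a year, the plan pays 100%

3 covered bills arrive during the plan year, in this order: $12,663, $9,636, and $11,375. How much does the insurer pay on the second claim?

Bill 1, $12,663: $2,619 to deductible, leaving $10,044; coinsurance $10,044 × 25% = $2,511. Traveler pays $5,130; OOP now $5,130. Insurer: $12,663 − $5,130 = $7,533.
Bill 2, $9,636: 25% coinsurance on $9,636 = $2,409. That would push OOP to $7,539, over the $6,400 cap, so traveler pays $6,400 − $5,130 = $1,270. Plan pays $9,636 − $1,270 = $8,366.

$8,366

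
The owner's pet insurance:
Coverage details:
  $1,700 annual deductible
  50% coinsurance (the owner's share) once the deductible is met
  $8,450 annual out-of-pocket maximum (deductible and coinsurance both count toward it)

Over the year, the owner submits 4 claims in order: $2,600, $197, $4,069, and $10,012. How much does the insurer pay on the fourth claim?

$5,845

Claim 1 — $2,600: $1,700 to deductible, leaving $900; coinsurance $900 × 50% = $450. Owner pays $2,150; OOP now $2,150. Insurer: $2,600 − $2,150 = $450.
Claim 2 — $197: 50% coinsurance on $197 = $98.50. Cost to owner: $98.50. OOP to date $2,248.50. Plan pays $197 − $98.50 = $98.50.
Claim 3 — $4,069: 50% coinsurance on $4,069 = $2,034.50. Cost to owner: $2,034.50. OOP to date $4,283. Insurer: $4,069 − $2,034.50 = $2,034.50.
Claim 4 — $10,012: deductible met; 50% of $10,012 = $5,006. OOP would hit $9,289 > $8,450, so the cap limits the owner to $8,450 − $4,283 = $4,167. Plan pays $10,012 − $4,167 = $5,845.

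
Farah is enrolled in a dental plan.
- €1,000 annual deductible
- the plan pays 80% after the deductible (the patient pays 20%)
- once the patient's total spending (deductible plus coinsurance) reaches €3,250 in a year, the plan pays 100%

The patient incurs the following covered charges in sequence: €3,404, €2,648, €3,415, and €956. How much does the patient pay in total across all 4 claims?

€2,884.60

Claim 1 (€3,404): deductible takes €1,000, €2,404 remains; coinsurance €2,404 × 20% = €480.80. Cost to patient: €1,480.80. OOP to date €1,480.80.
Claim 2 (€2,648): deductible met; 20% of €2,648 = €529.60. Patient owes €529.60 (running OOP €2,010.40).
Claim 3 (€3,415): 20% coinsurance on €3,415 = €683. Patient pays €683; OOP now €2,693.40.
Claim 4 (€956): 20% coinsurance on €956 = €191.20. Patient pays €191.20; OOP now €2,884.60.
Total paid by the patient: €1,480.80 + €529.60 + €683 + €191.20 = €2,884.60.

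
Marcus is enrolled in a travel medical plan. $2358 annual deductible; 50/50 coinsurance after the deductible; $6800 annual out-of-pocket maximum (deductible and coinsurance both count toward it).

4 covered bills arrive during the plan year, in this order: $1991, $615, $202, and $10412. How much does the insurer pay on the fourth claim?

$6195

Bill 1, $1991: all of it applies to the deductible. Traveler owes $1991 (running OOP $1991). Plan pays $1991 − $1991 = $0.
Bill 2, $615: $367 finishes the deductible; $248 goes to coinsurance; coinsurance $248 × 50% = $124. Traveler owes $491 (running OOP $2482). Plan pays $615 − $491 = $124.
Bill 3, $202: 50% coinsurance on $202 = $101. Cost to traveler: $101. OOP to date $2583. Plan pays $202 − $101 = $101.
Bill 4, $10412: deductible met; 50% of $10412 = $5206. That would push OOP to $7789, over the $6800 cap, so traveler pays $6800 − $2583 = $4217. Plan pays $10412 − $4217 = $6195.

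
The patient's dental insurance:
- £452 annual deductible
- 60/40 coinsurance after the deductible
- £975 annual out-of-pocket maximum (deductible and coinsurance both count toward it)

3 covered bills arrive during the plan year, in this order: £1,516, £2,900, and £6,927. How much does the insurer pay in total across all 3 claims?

£10,368

Claim 1 — £1,516: £452 finishes the deductible; £1,064 goes to coinsurance; coinsurance £1,064 × 40% = £425.60. Cost to patient: £877.60. OOP to date £877.60. Insurer: £1,516 − £877.60 = £638.40.
Claim 2 — £2,900: 40% coinsurance on £2,900 = £1,160. Adding that to £877.60 gives £2,037.60, past the £975 cap; patient pays only £975 − £877.60 = £97.40. Insurer: £2,900 − £97.40 = £2,802.60.
Claim 3 — £6,927: 40% coinsurance on £6,927 = £2,770.80. Adding that to £975 gives £3,745.80, past the £975 cap; patient pays only £975 − £975 = £0. Plan pays £6,927 − £0 = £6,927.
Insurer total: £638.40 + £2,802.60 + £6,927 = £10,368.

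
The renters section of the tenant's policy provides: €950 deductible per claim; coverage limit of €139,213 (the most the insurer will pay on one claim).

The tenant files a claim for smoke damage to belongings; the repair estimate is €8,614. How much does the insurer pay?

€7,664

After the deductible, €8,614 − €950 = €7,664 remains.
€7,664 is within the €139,213 limit, so the insurer pays €7,664.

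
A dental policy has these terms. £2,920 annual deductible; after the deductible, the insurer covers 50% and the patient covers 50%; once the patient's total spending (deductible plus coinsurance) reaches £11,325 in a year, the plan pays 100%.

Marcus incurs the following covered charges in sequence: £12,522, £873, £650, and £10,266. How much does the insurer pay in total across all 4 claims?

£12,986

Bill 1, £12,522: deductible takes £2,920, £9,602 remains; 50% of £9,602 = £4,801. Patient owes £7,721 (running OOP £7,721). Insurer: £12,522 − £7,721 = £4,801.
Bill 2, £873: deductible met; 50% of £873 = £436.50. Patient pays £436.50; OOP now £8,157.50. Insurer: £873 − £436.50 = £436.50.
Bill 3, £650: deductible met; 50% of £650 = £325. Patient owes £325 (running OOP £8,482.50). Plan pays £650 − £325 = £325.
Bill 4, £10,266: deductible met; 50% of £10,266 = £5,133. Adding that to £8,482.50 gives £13,615.50, past the £11,325 cap; patient pays only £11,325 − £8,482.50 = £2,842.50. Insurer: £10,266 − £2,842.50 = £7,423.50.
Insurer total: £4,801 + £436.50 + £325 + £7,423.50 = £12,986.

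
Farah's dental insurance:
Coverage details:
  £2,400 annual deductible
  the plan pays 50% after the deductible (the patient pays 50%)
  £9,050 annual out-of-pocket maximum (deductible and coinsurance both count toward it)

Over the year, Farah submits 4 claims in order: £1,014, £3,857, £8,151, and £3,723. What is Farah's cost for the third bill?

£4,075.50

Claim 1 — £1,014: entire amount goes to the deductible. Patient pays £1,014; OOP now £1,014.
Claim 2 — £3,857: deductible takes £1,386, £2,471 remains; coinsurance £2,471 × 50% = £1,235.50. Patient owes £2,621.50 (running OOP £3,635.50).
Claim 3 — £8,151: deductible met; 50% of £8,151 = £4,075.50. Patient owes £4,075.50 (running OOP £7,711).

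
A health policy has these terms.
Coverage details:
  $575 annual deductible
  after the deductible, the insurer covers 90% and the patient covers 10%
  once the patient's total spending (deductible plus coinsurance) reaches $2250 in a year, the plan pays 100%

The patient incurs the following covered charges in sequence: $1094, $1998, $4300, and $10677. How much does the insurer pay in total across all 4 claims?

Claim 1 — $1094: $575 to deductible, leaving $519; coinsurance $519 × 10% = $51.90. Patient pays $626.90; OOP now $626.90. Plan pays $1094 − $626.90 = $467.10.
Claim 2 — $1998: deductible already satisfied, so patient's share is 10% × $1998 = $199.80. Patient pays $199.80; OOP now $826.70. Insurer: $1998 − $199.80 = $1798.20.
Claim 3 — $4300: deductible already satisfied, so patient's share is 10% × $4300 = $430. Patient pays $430; OOP now $1256.70. Insurer: $4300 − $430 = $3870.
Claim 4 — $10677: deductible already satisfied, so patient's share is 10% × $10677 = $1067.70. That would push OOP to $2324.40, over the $2250 cap, so patient pays $2250 − $1256.70 = $993.30. Plan pays $10677 − $993.30 = $9683.70.
Insurer total = bills − patient's total = $18069 − $2250 = $15819.

$15819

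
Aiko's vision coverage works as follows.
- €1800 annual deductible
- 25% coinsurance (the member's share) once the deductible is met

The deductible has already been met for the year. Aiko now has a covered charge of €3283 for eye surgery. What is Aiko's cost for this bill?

€820.75

With the deductible met, the entire €3283 is subject to coinsurance.
25% of €3283 = €820.75 falls to the member.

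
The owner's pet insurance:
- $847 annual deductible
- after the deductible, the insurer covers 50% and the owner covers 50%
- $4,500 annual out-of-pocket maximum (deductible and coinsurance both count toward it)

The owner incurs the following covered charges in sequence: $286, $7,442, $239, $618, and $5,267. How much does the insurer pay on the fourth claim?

$525

Claim 1 ($286): entire amount goes to the deductible. Owner pays $286; OOP now $286. Plan pays $286 − $286 = $0.
Claim 2 ($7,442): deductible takes $561, $6,881 remains; 50% of $6,881 = $3,440.50. Owner pays $4,001.50; OOP now $4,287.50. Insurer: $7,442 − $4,001.50 = $3,440.50.
Claim 3 ($239): deductible met; 50% of $239 = $119.50. Owner pays $119.50; OOP now $4,407. Insurer: $239 − $119.50 = $119.50.
Claim 4 ($618): deductible met; 50% of $618 = $309. OOP would hit $4,716 > $4,500, so the cap limits the owner to $4,500 − $4,407 = $93. Plan pays $618 − $93 = $525.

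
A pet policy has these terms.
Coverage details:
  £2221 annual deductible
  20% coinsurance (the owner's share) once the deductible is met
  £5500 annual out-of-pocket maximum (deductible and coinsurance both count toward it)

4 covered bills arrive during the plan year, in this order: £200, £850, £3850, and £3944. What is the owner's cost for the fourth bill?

Claim 1 — £200: fully absorbed by the deductible. Cost to owner: £200. OOP to date £200.
Claim 2 — £850: all of it applies to the deductible. Owner pays £850; OOP now £1050.
Claim 3 — £3850: £1171 to deductible, leaving £2679; coinsurance £2679 × 20% = £535.80. Owner pays £1706.80; OOP now £2756.80.
Claim 4 — £3944: deductible met; 20% of £3944 = £788.80. Cost to owner: £788.80. OOP to date £3545.60.

£788.80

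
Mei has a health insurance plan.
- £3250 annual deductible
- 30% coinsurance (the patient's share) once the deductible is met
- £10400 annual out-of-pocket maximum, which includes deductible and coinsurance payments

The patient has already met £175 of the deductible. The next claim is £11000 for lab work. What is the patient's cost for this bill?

£175 of the £3250 deductible is already met, leaving £3075.
That leaves £11000 − £3075 = £7925 for coinsurance.
Patient's 30% share of £7925 is £2377.50.
Patient responsibility before any cap: £3075 + £2377.50 = £5452.50.
Total out-of-pocket so far would be £175 + £5452.50 = £5627.50, below the £10400 cap — no reduction.

£5452.50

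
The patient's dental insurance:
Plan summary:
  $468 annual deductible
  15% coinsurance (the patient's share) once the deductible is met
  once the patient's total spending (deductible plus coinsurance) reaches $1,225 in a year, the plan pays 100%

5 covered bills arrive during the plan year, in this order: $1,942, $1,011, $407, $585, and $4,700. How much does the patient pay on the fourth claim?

Claim 1 — $1,942: deductible takes $468, $1,474 remains; patient's 15% is $221.10. Patient pays $689.10; OOP now $689.10.
Claim 2 — $1,011: 15% coinsurance on $1,011 = $151.65. Patient owes $151.65 (running OOP $840.75).
Claim 3 — $407: deductible already satisfied, so patient's share is 15% × $407 = $61.05. Cost to patient: $61.05. OOP to date $901.80.
Claim 4 — $585: deductible already satisfied, so patient's share is 15% × $585 = $87.75. Patient owes $87.75 (running OOP $989.55).

$87.75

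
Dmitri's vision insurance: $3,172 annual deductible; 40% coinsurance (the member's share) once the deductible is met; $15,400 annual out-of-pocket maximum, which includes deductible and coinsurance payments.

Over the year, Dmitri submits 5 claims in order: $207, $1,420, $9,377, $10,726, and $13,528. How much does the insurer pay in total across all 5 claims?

Bill 1, $207: all of it applies to the deductible. Member owes $207 (running OOP $207). Plan pays $207 − $207 = $0.
Bill 2, $1,420: entire amount goes to the deductible. Member owes $1,420 (running OOP $1,627). Insurer: $1,420 − $1,420 = $0.
Bill 3, $9,377: $1,545 finishes the deductible; $7,832 goes to coinsurance; member's 40% is $3,132.80. Member pays $4,677.80; OOP now $6,304.80. Plan pays $9,377 − $4,677.80 = $4,699.20.
Bill 4, $10,726: 40% coinsurance on $10,726 = $4,290.40. Member pays $4,290.40; OOP now $10,595.20. Insurer: $10,726 − $4,290.40 = $6,435.60.
Bill 5, $13,528: deductible met; 40% of $13,528 = $5,411.20. That would push OOP to $16,006.40, over the $15,400 cap, so member pays $15,400 − $10,595.20 = $4,804.80. Insurer: $13,528 − $4,804.80 = $8,723.20.
Insurer total: $0 + $0 + $4,699.20 + $6,435.60 + $8,723.20 = $19,858.

$19,858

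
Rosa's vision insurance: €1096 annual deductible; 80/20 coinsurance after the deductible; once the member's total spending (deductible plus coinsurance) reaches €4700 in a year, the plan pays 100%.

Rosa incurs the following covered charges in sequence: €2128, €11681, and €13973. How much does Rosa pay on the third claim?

Claim 1 (€2128): €1096 finishes the deductible; €1032 goes to coinsurance; coinsurance €1032 × 20% = €206.40. Member pays €1302.40; OOP now €1302.40.
Claim 2 (€11681): deductible met; 20% of €11681 = €2336.20. Member owes €2336.20 (running OOP €3638.60).
Claim 3 (€13973): deductible already satisfied, so member's share is 20% × €13973 = €2794.60. That would push OOP to €6433.20, over the €4700 cap, so member pays €4700 − €3638.60 = €1061.40.

€1061.40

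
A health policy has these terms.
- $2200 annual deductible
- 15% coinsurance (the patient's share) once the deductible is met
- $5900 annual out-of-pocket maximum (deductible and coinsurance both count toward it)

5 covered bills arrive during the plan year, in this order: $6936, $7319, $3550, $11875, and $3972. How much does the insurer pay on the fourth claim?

$10515.75

Claim 1 — $6936: $2200 finishes the deductible; $4736 goes to coinsurance; patient's 15% is $710.40. Patient pays $2910.40; OOP now $2910.40. Plan pays $6936 − $2910.40 = $4025.60.
Claim 2 — $7319: deductible already satisfied, so patient's share is 15% × $7319 = $1097.85. Patient owes $1097.85 (running OOP $4008.25). Insurer: $7319 − $1097.85 = $6221.15.
Claim 3 — $3550: 15% coinsurance on $3550 = $532.50. Patient pays $532.50; OOP now $4540.75. Insurer: $3550 − $532.50 = $3017.50.
Claim 4 — $11875: deductible met; 15% of $11875 = $1781.25. Adding that to $4540.75 gives $6322, past the $5900 cap; patient pays only $5900 − $4540.75 = $1359.25. Insurer: $11875 − $1359.25 = $10515.75.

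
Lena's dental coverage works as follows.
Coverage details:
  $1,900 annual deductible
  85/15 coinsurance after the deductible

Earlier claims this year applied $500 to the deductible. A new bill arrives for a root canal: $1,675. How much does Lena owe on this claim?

$1,441.25

$500 of the $1,900 deductible is already met, leaving $1,400.
The remaining $275 (= $1,675 − $1,400) moves to coinsurance.
Coinsurance: $275 × 15% = $41.25.
That puts the patient's cost at $1,400 + $41.25 = $1,441.25.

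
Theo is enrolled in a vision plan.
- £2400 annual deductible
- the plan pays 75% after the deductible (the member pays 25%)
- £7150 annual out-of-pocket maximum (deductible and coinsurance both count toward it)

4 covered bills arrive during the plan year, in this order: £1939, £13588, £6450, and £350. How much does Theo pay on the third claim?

Claim 1 — £1939: all of it applies to the deductible. Member pays £1939; OOP now £1939.
Claim 2 — £13588: deductible takes £461, £13127 remains; 25% of £13127 = £3281.75. Member pays £3742.75; OOP now £5681.75.
Claim 3 — £6450: 25% coinsurance on £6450 = £1612.50. OOP would hit £7294.25 > £7150, so the cap limits the member to £7150 − £5681.75 = £1468.25.

£1468.25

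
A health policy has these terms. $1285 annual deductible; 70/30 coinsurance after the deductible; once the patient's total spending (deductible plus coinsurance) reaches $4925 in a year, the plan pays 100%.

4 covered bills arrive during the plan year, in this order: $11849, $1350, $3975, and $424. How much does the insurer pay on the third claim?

Bill 1, $11849: $1285 to deductible, leaving $10564; 30% of $10564 = $3169.20. Cost to patient: $4454.20. OOP to date $4454.20. Plan pays $11849 − $4454.20 = $7394.80.
Bill 2, $1350: 30% coinsurance on $1350 = $405. Cost to patient: $405. OOP to date $4859.20. Plan pays $1350 − $405 = $945.
Bill 3, $3975: deductible met; 30% of $3975 = $1192.50. That would push OOP to $6051.70, over the $4925 cap, so patient pays $4925 − $4859.20 = $65.80. Insurer: $3975 − $65.80 = $3909.20.

$3909.20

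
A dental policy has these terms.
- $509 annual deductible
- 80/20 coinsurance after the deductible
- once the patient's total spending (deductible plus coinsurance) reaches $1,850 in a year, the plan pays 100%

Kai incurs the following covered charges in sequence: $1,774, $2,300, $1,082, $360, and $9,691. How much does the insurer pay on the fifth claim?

Claim 1 ($1,774): $509 to deductible, leaving $1,265; coinsurance $1,265 × 20% = $253. Patient pays $762; OOP now $762. Insurer: $1,774 − $762 = $1,012.
Claim 2 ($2,300): deductible already satisfied, so patient's share is 20% × $2,300 = $460. Patient pays $460; OOP now $1,222. Insurer: $2,300 − $460 = $1,840.
Claim 3 ($1,082): 20% coinsurance on $1,082 = $216.40. Patient owes $216.40 (running OOP $1,438.40). Insurer: $1,082 − $216.40 = $865.60.
Claim 4 ($360): 20% coinsurance on $360 = $72. Patient pays $72; OOP now $1,510.40. Insurer: $360 − $72 = $288.
Claim 5 ($9,691): deductible already satisfied, so patient's share is 20% × $9,691 = $1,938.20. OOP would hit $3,448.60 > $1,850, so the cap limits the patient to $1,850 − $1,510.40 = $339.60. Plan pays $9,691 − $339.60 = $9,351.40.

$9,351.40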